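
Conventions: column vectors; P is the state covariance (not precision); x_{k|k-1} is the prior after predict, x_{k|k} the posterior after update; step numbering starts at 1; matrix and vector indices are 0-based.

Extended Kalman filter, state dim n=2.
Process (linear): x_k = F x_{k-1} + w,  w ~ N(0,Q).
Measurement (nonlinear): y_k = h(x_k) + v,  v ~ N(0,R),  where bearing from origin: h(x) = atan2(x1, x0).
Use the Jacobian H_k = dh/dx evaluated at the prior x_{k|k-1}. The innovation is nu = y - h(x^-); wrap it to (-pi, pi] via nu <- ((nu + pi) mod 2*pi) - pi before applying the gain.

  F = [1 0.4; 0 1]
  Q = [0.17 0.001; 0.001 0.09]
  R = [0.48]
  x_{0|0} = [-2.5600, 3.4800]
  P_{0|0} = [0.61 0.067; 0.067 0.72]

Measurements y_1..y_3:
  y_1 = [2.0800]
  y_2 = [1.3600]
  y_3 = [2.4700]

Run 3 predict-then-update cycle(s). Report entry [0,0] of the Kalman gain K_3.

step 1: x^-=[-1.1680, 3.4800]  P^-=[0.9488 0.3560; 0.3560 0.8100]  H_jac=[-0.2583 -0.0867]  S=[0.5653]  K=[-0.4880; -0.2868]  nu=[0.1854]  x^+=[-1.2585, 3.4268]  P^+=[0.8141 0.2769; 0.2769 0.7635]
step 2: x^-=[0.1123, 3.4268]  P^-=[1.3278 0.5833; 0.5833 0.8535]  H_jac=[-0.2915 0.0095]  S=[0.5897]  K=[-0.6470; -0.2745]  nu=[-0.1781]  x^+=[0.2274, 3.4757]  P^+=[1.0810 0.4785; 0.4785 0.8091]
step 3: x^-=[1.6177, 3.4757]  P^-=[1.7633 0.8032; 0.8032 0.8991]  H_jac=[-0.2365 0.1101]  S=[0.5477]  K=[-0.5999; -0.1661]  nu=[1.3348]  x^+=[0.8169, 3.2540]  P^+=[1.5661 0.7486; 0.7486 0.8839]

K[0,0] = -0.5999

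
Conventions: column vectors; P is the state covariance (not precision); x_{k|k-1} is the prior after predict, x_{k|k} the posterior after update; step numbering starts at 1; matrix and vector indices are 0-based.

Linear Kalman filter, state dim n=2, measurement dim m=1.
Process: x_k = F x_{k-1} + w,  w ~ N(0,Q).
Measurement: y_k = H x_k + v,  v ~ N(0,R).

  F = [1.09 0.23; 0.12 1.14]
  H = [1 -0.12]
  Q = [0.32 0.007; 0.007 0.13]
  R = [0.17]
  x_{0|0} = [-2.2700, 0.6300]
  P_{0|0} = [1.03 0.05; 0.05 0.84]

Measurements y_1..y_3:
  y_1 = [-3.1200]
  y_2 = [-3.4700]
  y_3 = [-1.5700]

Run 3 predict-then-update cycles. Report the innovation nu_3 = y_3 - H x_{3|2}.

step 1: x^-=[-2.3294, 0.4458]  P^-=[1.6132 0.4255; 0.4255 1.2502]  S=[1.6991]  K=[0.9194; 0.1621]  nu=[-0.7371]  x^+=[-3.0071, 0.3263]  P^+=[0.1770 0.1722; 0.1722 1.2055]
step 2: x^-=[-3.2027, 0.0111]  P^-=[0.6804 0.5650; 0.5650 1.7464]  S=[0.7399]  K=[0.8279; 0.4804]  nu=[-0.2660]  x^+=[-3.4229, -0.1166]  P^+=[0.1732 0.2707; 0.2707 1.5756]
step 3: x^-=[-3.7578, -0.5437]  P^-=[0.7449 0.7867; 0.7867 2.2543]  S=[0.7586]  K=[0.8575; 0.6804]  nu=[2.1225]  x^+=[-1.9376, 0.9006]  P^+=[0.1871 0.3440; 0.3440 1.9030]

innov = [2.1225]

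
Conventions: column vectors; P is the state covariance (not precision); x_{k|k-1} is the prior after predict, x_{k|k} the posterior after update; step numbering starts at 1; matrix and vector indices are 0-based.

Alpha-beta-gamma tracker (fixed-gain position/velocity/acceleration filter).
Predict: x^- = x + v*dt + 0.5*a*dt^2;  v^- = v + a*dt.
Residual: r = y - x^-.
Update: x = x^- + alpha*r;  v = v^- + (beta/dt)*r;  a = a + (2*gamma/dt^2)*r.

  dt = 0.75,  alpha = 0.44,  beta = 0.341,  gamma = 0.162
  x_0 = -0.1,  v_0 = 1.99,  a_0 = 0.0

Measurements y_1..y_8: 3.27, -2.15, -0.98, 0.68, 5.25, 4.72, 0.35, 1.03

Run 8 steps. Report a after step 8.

step 1: x_pred=1.3925  r=1.8775  x^+=2.2186  v^+=2.8436  a^+=1.0814
step 2: x_pred=4.6555  r=-6.8055  x^+=1.6611  v^+=0.5605  a^+=-2.8385
step 3: x_pred=1.2831  r=-2.2631  x^+=0.2873  v^+=-2.5974  a^+=-4.1421
step 4: x_pred=-2.8256  r=3.5056  x^+=-1.2832  v^+=-4.1100  a^+=-2.1228
step 5: x_pred=-4.9627  r=10.2127  x^+=-0.4691  v^+=-1.0587  a^+=3.7597
step 6: x_pred=-0.2058  r=4.9258  x^+=1.9616  v^+=4.0006  a^+=6.5969
step 7: x_pred=6.8174  r=-6.4674  x^+=3.9718  v^+=6.0078  a^+=2.8717
step 8: x_pred=9.2853  r=-8.2553  x^+=5.6529  v^+=4.4082  a^+=-1.8833

a_post = -1.8833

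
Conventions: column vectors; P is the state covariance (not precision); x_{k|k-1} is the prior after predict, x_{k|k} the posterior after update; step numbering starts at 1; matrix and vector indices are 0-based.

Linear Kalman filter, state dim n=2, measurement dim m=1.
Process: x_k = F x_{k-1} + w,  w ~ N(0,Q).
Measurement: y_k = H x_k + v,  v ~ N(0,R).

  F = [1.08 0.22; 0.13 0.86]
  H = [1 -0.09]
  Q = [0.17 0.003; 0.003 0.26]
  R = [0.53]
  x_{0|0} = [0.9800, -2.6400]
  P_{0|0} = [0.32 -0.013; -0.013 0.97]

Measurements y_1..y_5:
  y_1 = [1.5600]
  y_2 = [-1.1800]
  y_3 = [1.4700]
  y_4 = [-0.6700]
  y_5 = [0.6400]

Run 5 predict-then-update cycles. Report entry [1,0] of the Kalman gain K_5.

step 1: x^-=[0.4776, -2.1430]  P^-=[0.5840 0.2190; 0.2190 0.9799]  S=[1.0825]  K=[0.5213; 0.1208]  nu=[0.8895]  x^+=[0.9413, -2.0355]  P^+=[0.2899 0.1508; 0.1508 0.9641]
step 2: x^-=[0.5688, -1.6282]  P^-=[0.6264 0.3705; 0.3705 1.0117]  S=[1.0979]  K=[0.5402; 0.2545]  nu=[-1.8953]  x^+=[-0.4550, -2.1106]  P^+=[0.3061 0.2195; 0.2195 0.9405]
step 3: x^-=[-0.9557, -1.8742]  P^-=[0.6768 0.4341; 0.4341 1.0099]  S=[1.1369]  K=[0.5610; 0.3019]  nu=[2.2571]  x^+=[0.3104, -1.1928]  P^+=[0.3191 0.2416; 0.2416 0.9063]
step 4: x^-=[0.0728, -0.9855]  P^-=[0.7008 0.4505; 0.4505 0.9897]  S=[1.1577]  K=[0.5703; 0.3122]  nu=[-0.8315]  x^+=[-0.4014, -1.2451]  P^+=[0.3243 0.2444; 0.2444 0.8768]
step 5: x^-=[-0.7074, -1.1230]  P^-=[0.7068 0.4484; 0.4484 0.9686]  S=[1.1639]  K=[0.5726; 0.3104]  nu=[1.2464]  x^+=[0.0062, -0.7362]  P^+=[0.3252 0.2416; 0.2416 0.8565]

K[1,0] = 0.3104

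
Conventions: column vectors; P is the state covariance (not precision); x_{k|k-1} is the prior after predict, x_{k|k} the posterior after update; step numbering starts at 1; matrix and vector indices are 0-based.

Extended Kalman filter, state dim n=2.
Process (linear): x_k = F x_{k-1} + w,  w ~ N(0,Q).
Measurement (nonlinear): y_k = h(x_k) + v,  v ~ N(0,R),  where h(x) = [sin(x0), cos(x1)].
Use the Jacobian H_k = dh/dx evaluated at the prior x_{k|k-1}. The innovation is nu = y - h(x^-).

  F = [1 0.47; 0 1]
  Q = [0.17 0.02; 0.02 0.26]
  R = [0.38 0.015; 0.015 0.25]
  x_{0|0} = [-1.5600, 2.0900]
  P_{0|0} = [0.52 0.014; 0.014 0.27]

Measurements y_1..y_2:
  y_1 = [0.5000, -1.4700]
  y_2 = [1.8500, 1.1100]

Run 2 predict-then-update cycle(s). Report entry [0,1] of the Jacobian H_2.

H_jac[0,1] = 0.0000

step 1: x^-=[-0.5777, 2.0900]  P^-=[0.7628 0.1609; 0.1609 0.5300]  H_jac=[0.8377 0.0000; 0.0000 -0.8682]  S=[0.9153 -0.1020; -0.1020 0.6495]  K=[0.6862 -0.1073; 0.0695 -0.6975]  nu=[1.0461, -0.9738]  x^+=[0.2446, 2.8420]  P^+=[0.3093 0.0190; 0.0190 0.1997]
step 2: x^-=[1.5803, 2.8420]  P^-=[0.5413 0.1329; 0.1329 0.4597]  H_jac=[-0.0095 0.0000; 0.0000 -0.2951]  S=[0.3800 0.0154; 0.0154 0.2900]  K=[-0.0081 -0.1348; 0.0156 -0.4686]  nu=[0.8500, 2.0655]  x^+=[1.2950, 1.8875]  P^+=[0.5360 0.1146; 0.1146 0.3961]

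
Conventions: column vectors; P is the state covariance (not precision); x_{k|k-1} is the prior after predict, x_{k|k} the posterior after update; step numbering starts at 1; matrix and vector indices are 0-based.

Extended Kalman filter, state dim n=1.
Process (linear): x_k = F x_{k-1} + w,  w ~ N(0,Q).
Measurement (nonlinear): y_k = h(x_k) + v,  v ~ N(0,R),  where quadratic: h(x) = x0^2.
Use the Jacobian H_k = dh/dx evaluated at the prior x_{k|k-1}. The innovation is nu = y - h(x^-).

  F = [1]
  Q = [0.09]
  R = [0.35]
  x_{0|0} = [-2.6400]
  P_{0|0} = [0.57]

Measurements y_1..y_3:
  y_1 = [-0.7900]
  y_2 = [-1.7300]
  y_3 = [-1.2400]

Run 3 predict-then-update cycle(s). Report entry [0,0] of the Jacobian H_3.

step 1: x^-=[-2.6400]  P^-=[0.6600]  H_jac=[-5.2800]  S=[18.7497]  K=[-0.1859]  nu=[-7.7596]  x^+=[-1.1978]  P^+=[0.0123]
step 2: x^-=[-1.1978]  P^-=[0.1023]  H_jac=[-2.3956]  S=[0.9372]  K=[-0.2615]  nu=[-3.1648]  x^+=[-0.3701]  P^+=[0.0382]
step 3: x^-=[-0.3701]  P^-=[0.1282]  H_jac=[-0.7402]  S=[0.4202]  K=[-0.2258]  nu=[-1.3770]  x^+=[-0.0591]  P^+=[0.1068]

H_jac[0,0] = -0.7402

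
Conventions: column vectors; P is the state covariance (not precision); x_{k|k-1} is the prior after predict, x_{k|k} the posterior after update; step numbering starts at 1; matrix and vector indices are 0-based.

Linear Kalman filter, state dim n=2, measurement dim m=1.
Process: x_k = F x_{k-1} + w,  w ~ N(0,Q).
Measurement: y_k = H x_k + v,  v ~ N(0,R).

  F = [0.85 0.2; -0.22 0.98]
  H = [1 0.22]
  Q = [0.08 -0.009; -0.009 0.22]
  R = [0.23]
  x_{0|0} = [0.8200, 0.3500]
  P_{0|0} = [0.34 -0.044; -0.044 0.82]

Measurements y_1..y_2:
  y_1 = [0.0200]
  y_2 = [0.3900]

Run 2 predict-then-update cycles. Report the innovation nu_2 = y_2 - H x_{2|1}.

innov = [0.1940]

step 1: x^-=[0.7670, 0.1626]  P^-=[0.3435 0.0534; 0.0534 1.0430]  S=[0.6475]  K=[0.5487; 0.4369]  nu=[-0.7828]  x^+=[0.3375, -0.1794]  P^+=[0.1486 -0.1018; -0.1018 0.9194]
step 2: x^-=[0.2510, -0.2501]  P^-=[0.1895 0.0631; 0.0631 1.1540]  S=[0.5031]  K=[0.4043; 0.6300]  nu=[0.1940]  x^+=[0.3294, -0.1278]  P^+=[0.1073 -0.0650; -0.0650 0.9543]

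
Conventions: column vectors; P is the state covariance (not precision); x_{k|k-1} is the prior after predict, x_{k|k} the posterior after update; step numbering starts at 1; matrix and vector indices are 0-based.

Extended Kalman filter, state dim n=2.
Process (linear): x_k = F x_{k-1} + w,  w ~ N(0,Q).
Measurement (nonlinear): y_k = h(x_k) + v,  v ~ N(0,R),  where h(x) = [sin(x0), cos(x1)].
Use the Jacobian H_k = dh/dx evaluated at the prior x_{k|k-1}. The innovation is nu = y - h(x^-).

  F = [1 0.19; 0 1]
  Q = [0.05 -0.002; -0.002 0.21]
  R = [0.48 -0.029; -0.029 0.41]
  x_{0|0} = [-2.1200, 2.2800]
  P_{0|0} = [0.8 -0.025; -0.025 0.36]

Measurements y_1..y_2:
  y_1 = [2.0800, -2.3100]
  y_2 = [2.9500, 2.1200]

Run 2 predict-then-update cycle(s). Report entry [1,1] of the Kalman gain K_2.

K[1,1] = -0.0143

step 1: x^-=[-1.6868, 2.2800]  P^-=[0.8535 0.0414; 0.0414 0.5700]  H_jac=[-0.1157 0.0000; 0.0000 -0.7589]  S=[0.4914 -0.0254; -0.0254 0.7383]  K=[-0.2036 -0.0496; -0.0401 -0.5873]  nu=[3.0733, -1.6588]  x^+=[-2.2302, 3.1311]  P^+=[0.8318 0.0190; 0.0190 0.3158]
step 2: x^-=[-1.6353, 3.1311]  P^-=[0.9004 0.0770; 0.0770 0.5258]  H_jac=[-0.0645 0.0000; 0.0000 -0.0105]  S=[0.4837 -0.0289; -0.0289 0.4101]  K=[-0.1207 -0.0105; -0.0111 -0.0143]  nu=[3.9479, 3.1199]  x^+=[-2.1446, 3.0426]  P^+=[0.8934 0.0763; 0.0763 0.5256]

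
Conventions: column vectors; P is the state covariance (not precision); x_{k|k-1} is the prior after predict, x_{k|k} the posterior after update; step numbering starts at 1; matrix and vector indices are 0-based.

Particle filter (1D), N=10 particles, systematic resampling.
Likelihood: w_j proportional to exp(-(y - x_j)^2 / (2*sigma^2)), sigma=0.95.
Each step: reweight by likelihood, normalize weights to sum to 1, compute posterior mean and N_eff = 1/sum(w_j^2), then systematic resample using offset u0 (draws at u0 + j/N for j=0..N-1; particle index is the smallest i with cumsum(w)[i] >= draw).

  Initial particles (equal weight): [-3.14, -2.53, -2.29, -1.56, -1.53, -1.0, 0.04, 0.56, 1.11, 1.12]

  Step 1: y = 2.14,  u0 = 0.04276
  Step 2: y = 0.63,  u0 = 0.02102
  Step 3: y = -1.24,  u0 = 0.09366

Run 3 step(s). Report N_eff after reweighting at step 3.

N_eff = 4.2579

step 1: w=[0.0000, 0.0000, 0.0000, 0.0003, 0.0004, 0.0029, 0.0595, 0.1717, 0.3804, 0.3847]  mean=0.9476  Neff=3.0698  idx=[6, 7, 8, 8, 8, 8, 9, 9, 9, 9]
step 2: w=[0.0932, 0.1128, 0.0995, 0.0995, 0.0995, 0.0995, 0.0990, 0.0990, 0.0990, 0.0990]  mean=0.9522  Neff=9.9787  idx=[0, 1, 2, 3, 4, 5, 6, 7, 8, 9]
step 3: w=[0.4292, 0.1767, 0.0499, 0.0499, 0.0499, 0.0499, 0.0486, 0.0486, 0.0486, 0.0486]  mean=0.5555  Neff=4.2579  idx=[0, 0, 0, 0, 1, 1, 3, 5, 7, 9]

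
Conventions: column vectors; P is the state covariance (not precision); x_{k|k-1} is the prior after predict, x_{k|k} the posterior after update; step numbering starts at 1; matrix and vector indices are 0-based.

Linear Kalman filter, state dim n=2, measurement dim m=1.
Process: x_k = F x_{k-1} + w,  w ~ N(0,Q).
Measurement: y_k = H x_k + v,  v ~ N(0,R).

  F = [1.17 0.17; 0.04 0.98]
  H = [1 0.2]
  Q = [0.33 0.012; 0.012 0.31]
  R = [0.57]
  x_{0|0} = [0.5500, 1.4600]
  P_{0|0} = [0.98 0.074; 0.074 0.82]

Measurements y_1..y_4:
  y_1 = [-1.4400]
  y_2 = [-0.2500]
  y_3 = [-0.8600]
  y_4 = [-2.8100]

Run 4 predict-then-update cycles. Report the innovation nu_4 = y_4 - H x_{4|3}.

step 1: x^-=[0.8917, 1.4528]  P^-=[1.7247 0.2798; 0.2798 1.1049]  S=[2.4508]  K=[0.7266; 0.2043]  nu=[-2.6223]  x^+=[-1.0135, 0.9170]  P^+=[0.4309 -0.0840; -0.0840 1.0026]
step 2: x^-=[-1.0299, 0.8581]  P^-=[0.9155 0.1023; 0.1023 1.2670]  S=[1.5770]  K=[0.5935; 0.2255]  nu=[0.6083]  x^+=[-0.6689, 0.9953]  P^+=[0.3600 -0.1088; -0.1088 1.1867]
step 3: x^-=[-0.6134, 0.9486]  P^-=[0.8139 0.1011; 0.1011 1.4418]  S=[1.4820]  K=[0.5628; 0.2628]  nu=[-0.4363]  x^+=[-0.8590, 0.8340]  P^+=[0.3444 -0.1181; -0.1181 1.3395]
step 4: x^-=[-0.8632, 0.7829]  P^-=[0.7932 0.1150; 0.1150 1.5877]  S=[1.4727]  K=[0.5542; 0.2937]  nu=[-2.1033]  x^+=[-2.0290, 0.1651]  P^+=[0.3408 -0.1247; -0.1247 1.4606]

innov = [-2.1033]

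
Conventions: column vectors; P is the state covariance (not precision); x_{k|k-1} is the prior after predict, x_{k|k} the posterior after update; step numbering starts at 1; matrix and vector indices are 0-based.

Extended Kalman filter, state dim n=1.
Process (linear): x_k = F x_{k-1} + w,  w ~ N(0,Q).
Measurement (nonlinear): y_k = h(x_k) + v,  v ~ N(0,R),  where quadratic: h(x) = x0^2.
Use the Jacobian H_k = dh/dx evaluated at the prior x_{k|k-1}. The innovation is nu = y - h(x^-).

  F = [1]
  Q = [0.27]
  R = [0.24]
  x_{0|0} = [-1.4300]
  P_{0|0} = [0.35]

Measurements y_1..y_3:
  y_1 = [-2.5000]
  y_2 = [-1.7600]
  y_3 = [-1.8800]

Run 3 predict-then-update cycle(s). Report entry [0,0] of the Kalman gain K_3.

K[0,0] = -0.7531

step 1: x^-=[-1.4300]  P^-=[0.6200]  H_jac=[-2.8600]  S=[5.3114]  K=[-0.3339]  nu=[-4.5449]  x^+=[0.0873]  P^+=[0.0280]
step 2: x^-=[0.0873]  P^-=[0.2980]  H_jac=[0.1746]  S=[0.2491]  K=[0.2089]  nu=[-1.7676]  x^+=[-0.2820]  P^+=[0.2871]
step 3: x^-=[-0.2820]  P^-=[0.5571]  H_jac=[-0.5640]  S=[0.4172]  K=[-0.7531]  nu=[-1.9595]  x^+=[1.1938]  P^+=[0.3205]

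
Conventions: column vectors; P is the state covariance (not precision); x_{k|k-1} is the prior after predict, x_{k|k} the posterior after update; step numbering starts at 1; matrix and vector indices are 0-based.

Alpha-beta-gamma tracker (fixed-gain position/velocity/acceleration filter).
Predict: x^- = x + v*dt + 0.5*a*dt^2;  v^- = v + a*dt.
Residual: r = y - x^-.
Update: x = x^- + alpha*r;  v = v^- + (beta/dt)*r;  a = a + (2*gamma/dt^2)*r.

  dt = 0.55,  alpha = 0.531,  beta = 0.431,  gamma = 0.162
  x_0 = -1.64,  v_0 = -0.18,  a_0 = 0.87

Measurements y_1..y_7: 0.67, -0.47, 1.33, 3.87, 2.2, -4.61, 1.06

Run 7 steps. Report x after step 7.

step 1: x_pred=-1.6074  r=2.2774  x^+=-0.3981  v^+=2.0832  a^+=3.3093
step 2: x_pred=1.2482  r=-1.7182  x^+=0.3358  v^+=2.5569  a^+=1.4690
step 3: x_pred=1.9643  r=-0.6343  x^+=1.6275  v^+=2.8678  a^+=0.7896
step 4: x_pred=3.3242  r=0.5458  x^+=3.6140  v^+=3.7298  a^+=1.3743
step 5: x_pred=5.8733  r=-3.6733  x^+=3.9228  v^+=1.6071  a^+=-2.5601
step 6: x_pred=4.4195  r=-9.0295  x^+=-0.3752  v^+=-6.8767  a^+=-12.2313
step 7: x_pred=-6.0074  r=7.0674  x^+=-2.2546  v^+=-8.0657  a^+=-4.6616

x_post = -2.2546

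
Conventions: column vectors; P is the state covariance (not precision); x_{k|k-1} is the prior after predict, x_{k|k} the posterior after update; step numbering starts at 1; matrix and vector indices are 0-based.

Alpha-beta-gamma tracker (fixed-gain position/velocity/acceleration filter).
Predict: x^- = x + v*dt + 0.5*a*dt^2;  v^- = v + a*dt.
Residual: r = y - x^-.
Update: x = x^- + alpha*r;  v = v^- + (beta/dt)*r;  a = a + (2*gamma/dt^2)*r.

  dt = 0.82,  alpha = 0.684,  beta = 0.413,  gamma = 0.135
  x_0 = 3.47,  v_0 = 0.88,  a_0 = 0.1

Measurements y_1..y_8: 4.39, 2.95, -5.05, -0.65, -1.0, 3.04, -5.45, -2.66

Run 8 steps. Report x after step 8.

x_post = -2.2744

step 1: x_pred=4.2252  r=0.1648  x^+=4.3379  v^+=1.0450  a^+=0.1662
step 2: x_pred=5.2507  r=-2.3007  x^+=3.6770  v^+=0.0225  a^+=-0.7577
step 3: x_pred=3.4407  r=-8.4907  x^+=-2.3669  v^+=-4.8752  a^+=-4.1671
step 4: x_pred=-7.7656  r=7.1156  x^+=-2.8985  v^+=-4.7084  a^+=-1.3098
step 5: x_pred=-7.1998  r=6.1998  x^+=-2.9591  v^+=-2.6599  a^+=1.1797
step 6: x_pred=-4.7437  r=7.7837  x^+=0.5804  v^+=2.2277  a^+=4.3052
step 7: x_pred=3.8545  r=-9.3045  x^+=-2.5098  v^+=1.0717  a^+=0.5690
step 8: x_pred=-1.4397  r=-1.2203  x^+=-2.2744  v^+=0.9236  a^+=0.0790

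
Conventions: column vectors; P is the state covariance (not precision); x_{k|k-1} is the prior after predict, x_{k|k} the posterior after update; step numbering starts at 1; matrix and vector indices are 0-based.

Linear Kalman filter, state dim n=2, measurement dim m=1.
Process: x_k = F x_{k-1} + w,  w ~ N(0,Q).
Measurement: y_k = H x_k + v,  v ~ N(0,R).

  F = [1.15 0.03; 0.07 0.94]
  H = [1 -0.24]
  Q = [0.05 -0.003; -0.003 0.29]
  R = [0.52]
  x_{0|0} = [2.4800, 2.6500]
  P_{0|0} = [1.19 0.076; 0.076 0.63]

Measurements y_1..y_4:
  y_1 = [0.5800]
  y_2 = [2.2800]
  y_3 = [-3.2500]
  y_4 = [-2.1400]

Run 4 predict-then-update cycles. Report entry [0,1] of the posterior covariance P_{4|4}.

P_post[0,1] = 0.3865

step 1: x^-=[2.9315, 2.6646]  P^-=[1.6296 0.1929; 0.1929 0.8625]  S=[2.1067]  K=[0.7516; -0.0067]  nu=[-1.7120]  x^+=[1.6448, 2.6761]  P^+=[0.4396 0.2035; 0.2035 0.8624]
step 2: x^-=[1.9718, 2.6307]  P^-=[0.6463 0.2771; 0.2771 1.0810]  S=[1.0955]  K=[0.5292; 0.0161]  nu=[0.9395]  x^+=[2.4690, 2.6458]  P^+=[0.3394 0.2678; 0.2678 1.0807]
step 3: x^-=[2.9188, 2.6599]  P^-=[0.5184 0.3448; 0.3448 1.2818]  S=[0.9467]  K=[0.4601; 0.0393]  nu=[-5.5304]  x^+=[0.3740, 2.4427]  P^+=[0.3179 0.3277; 0.3277 1.2803]
step 4: x^-=[0.5034, 2.3223]  P^-=[0.4942 0.4136; 0.4136 1.4660]  S=[0.9001]  K=[0.4388; 0.0687]  nu=[-2.0860]  x^+=[-0.4119, 2.1791]  P^+=[0.3209 0.3865; 0.3865 1.4617]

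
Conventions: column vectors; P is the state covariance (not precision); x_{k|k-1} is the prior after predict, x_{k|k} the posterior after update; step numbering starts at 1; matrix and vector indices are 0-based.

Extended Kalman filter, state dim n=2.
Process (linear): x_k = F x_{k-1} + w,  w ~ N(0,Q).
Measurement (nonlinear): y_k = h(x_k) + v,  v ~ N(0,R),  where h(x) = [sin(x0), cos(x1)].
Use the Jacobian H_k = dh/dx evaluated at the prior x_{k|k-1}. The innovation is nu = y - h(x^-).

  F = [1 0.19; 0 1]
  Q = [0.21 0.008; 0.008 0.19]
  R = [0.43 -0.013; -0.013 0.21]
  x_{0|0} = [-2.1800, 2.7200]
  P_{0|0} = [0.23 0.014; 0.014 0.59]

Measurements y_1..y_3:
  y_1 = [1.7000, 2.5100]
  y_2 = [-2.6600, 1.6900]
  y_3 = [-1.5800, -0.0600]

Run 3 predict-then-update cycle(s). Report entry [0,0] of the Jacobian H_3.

H_jac[0,0] = 0.4350

step 1: x^-=[-1.6632, 2.7200]  P^-=[0.4666 0.1341; 0.1341 0.7800]  H_jac=[-0.0923 0.0000; 0.0000 -0.4092]  S=[0.4340 -0.0079; -0.0079 0.3406]  K=[-0.1022 -0.1635; -0.0457 -0.9382]  nu=[2.6957, 3.4224]  x^+=[-2.4982, -0.6139]  P^+=[0.4532 0.0807; 0.0807 0.4800]
step 2: x^-=[-2.6149, -0.6139]  P^-=[0.7112 0.1798; 0.1798 0.6700]  H_jac=[-0.8645 0.0000; 0.0000 0.5760]  S=[0.9615 -0.1026; -0.1026 0.4323]  K=[-0.6298 0.0902; -0.0682 0.8765]  nu=[-2.1573, 0.8726]  x^+=[-1.1774, 0.2981]  P^+=[0.3146 0.0471; 0.0471 0.3211]
step 3: x^-=[-1.1208, 0.2981]  P^-=[0.5541 0.1161; 0.1161 0.5111]  H_jac=[0.4350 0.0000; 0.0000 -0.2937]  S=[0.5348 -0.0278; -0.0278 0.2541]  K=[0.4462 -0.0853; 0.0641 -0.5838]  nu=[-0.6796, -1.0159]  x^+=[-1.3373, 0.8476]  P^+=[0.4437 0.0808; 0.0808 0.4202]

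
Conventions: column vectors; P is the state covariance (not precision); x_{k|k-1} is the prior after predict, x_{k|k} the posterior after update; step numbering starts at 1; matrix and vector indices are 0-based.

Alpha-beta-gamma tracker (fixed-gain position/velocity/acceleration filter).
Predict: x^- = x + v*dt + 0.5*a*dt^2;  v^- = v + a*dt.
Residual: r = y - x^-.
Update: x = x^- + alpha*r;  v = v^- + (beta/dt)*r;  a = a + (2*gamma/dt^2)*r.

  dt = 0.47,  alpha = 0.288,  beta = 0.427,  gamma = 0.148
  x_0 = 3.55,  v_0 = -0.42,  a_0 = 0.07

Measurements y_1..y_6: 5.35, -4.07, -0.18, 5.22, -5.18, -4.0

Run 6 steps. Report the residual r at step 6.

step 1: x_pred=3.3603  r=1.9897  x^+=3.9334  v^+=1.4205  a^+=2.7361
step 2: x_pred=4.9032  r=-8.9732  x^+=2.3189  v^+=-5.4458  a^+=-9.2878
step 3: x_pred=-1.2664  r=1.0864  x^+=-0.9535  v^+=-8.8240  a^+=-7.8320
step 4: x_pred=-5.9658  r=11.1858  x^+=-2.7443  v^+=-2.3426  a^+=7.1567
step 5: x_pred=-3.0549  r=-2.1251  x^+=-3.6669  v^+=-0.9096  a^+=4.3091
step 6: x_pred=-3.6185  r=-0.3815  x^+=-3.7284  v^+=0.7691  a^+=3.7979

resid = -0.3815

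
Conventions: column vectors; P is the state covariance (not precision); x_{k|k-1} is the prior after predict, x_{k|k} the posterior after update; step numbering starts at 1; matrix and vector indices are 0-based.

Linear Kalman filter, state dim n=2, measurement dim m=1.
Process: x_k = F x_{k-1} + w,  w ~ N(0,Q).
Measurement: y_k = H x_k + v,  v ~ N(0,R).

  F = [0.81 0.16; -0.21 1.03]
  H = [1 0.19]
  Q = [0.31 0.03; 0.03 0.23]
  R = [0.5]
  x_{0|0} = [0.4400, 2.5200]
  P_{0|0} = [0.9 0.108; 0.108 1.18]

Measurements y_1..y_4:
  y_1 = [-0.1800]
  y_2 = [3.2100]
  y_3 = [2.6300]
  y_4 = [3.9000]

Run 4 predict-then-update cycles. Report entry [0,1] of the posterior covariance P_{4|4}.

step 1: x^-=[0.7596, 2.5032]  P^-=[0.9587 0.1578; 0.1578 1.4748]  S=[1.5719]  K=[0.6290; 0.2787]  nu=[-1.4152]  x^+=[-0.1305, 2.1088]  P^+=[0.3368 -0.1177; -0.1177 1.3527]
step 2: x^-=[0.2317, 2.1995]  P^-=[0.5351 0.1014; 0.1014 1.7309]  S=[1.1362]  K=[0.4880; 0.3787]  nu=[2.5604]  x^+=[1.4811, 3.1691]  P^+=[0.2646 -0.1086; -0.1086 1.5679]
step 3: x^-=[1.7067, 2.9532]  P^-=[0.4956 0.1565; 0.1565 1.9521]  S=[1.1255]  K=[0.4667; 0.4685]  nu=[0.3622]  x^+=[1.8758, 3.1229]  P^+=[0.2504 -0.0897; -0.0897 1.7050]
step 4: x^-=[2.0190, 2.8227]  P^-=[0.4947 0.1966; 0.1966 2.0886]  S=[1.1448]  K=[0.4648; 0.5184]  nu=[1.3447]  x^+=[2.6440, 3.5197]  P^+=[0.2474 -0.0792; -0.0792 1.7810]

P_post[0,1] = -0.0792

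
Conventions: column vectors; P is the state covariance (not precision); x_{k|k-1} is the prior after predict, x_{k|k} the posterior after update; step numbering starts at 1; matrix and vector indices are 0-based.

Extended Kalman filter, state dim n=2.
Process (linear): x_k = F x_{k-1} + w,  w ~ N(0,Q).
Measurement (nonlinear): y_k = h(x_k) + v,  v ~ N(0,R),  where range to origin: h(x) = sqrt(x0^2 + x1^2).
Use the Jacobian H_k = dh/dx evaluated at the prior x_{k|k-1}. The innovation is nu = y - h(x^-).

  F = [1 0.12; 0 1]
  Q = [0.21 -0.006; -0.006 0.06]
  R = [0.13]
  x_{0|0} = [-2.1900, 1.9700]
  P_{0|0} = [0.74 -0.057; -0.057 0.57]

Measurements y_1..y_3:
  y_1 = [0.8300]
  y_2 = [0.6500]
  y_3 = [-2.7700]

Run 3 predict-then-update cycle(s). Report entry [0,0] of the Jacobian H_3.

step 1: x^-=[-1.9536, 1.9700]  P^-=[0.9445 0.0054; 0.0054 0.6300]  H_jac=[-0.7041 0.7101]  S=[0.9105]  K=[-0.7262; 0.4871]  nu=[-1.9444]  x^+=[-0.5415, 1.0229]  P^+=[0.4643 0.3275; 0.3275 0.4140]
step 2: x^-=[-0.4188, 1.0229]  P^-=[0.7589 0.3712; 0.3712 0.4740]  H_jac=[-0.3789 0.9254]  S=[0.3846]  K=[0.1455; 0.7749]  nu=[-0.4553]  x^+=[-0.4850, 0.6701]  P^+=[0.7507 0.3278; 0.3278 0.2431]
step 3: x^-=[-0.4046, 0.6701]  P^-=[1.0429 0.3510; 0.3510 0.3031]  H_jac=[-0.5169 0.8560]  S=[0.3201]  K=[-0.7454; 0.2437]  nu=[-3.5528]  x^+=[2.2437, -0.1957]  P^+=[0.8650 0.4091; 0.4091 0.2841]

H_jac[0,0] = -0.5169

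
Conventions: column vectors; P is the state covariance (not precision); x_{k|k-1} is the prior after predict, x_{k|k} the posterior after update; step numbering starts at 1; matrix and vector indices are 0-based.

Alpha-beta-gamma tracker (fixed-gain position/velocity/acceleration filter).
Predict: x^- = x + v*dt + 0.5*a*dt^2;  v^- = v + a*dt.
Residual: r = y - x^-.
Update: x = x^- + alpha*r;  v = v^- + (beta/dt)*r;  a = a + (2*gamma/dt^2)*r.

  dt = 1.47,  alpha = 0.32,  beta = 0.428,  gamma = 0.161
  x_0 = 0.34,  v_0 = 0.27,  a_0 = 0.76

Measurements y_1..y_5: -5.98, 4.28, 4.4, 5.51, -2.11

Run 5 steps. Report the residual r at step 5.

resid = -14.9268

step 1: x_pred=1.5580  r=-7.5380  x^+=-0.8541  v^+=-0.8075  a^+=-0.3633
step 2: x_pred=-2.4337  r=6.7137  x^+=-0.2853  v^+=0.6132  a^+=0.6372
step 3: x_pred=1.3045  r=3.0955  x^+=2.2951  v^+=2.4511  a^+=1.0984
step 4: x_pred=7.0850  r=-1.5750  x^+=6.5810  v^+=3.6072  a^+=0.8637
step 5: x_pred=12.8168  r=-14.9268  x^+=8.0403  v^+=0.5309  a^+=-1.3605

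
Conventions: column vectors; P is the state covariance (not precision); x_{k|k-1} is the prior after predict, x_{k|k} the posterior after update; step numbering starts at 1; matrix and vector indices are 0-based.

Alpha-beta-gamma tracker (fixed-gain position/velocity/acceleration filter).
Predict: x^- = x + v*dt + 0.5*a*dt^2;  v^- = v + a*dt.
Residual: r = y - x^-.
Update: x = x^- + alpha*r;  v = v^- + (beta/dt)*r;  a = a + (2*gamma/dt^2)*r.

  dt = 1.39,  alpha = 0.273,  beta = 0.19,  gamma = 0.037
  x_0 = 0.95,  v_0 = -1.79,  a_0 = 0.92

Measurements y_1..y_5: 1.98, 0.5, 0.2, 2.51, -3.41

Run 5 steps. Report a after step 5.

a_post = 0.2183

step 1: x_pred=-0.6493  r=2.6293  x^+=0.0685  v^+=-0.1518  a^+=1.0207
step 2: x_pred=0.8435  r=-0.3435  x^+=0.7497  v^+=1.2200  a^+=1.0075
step 3: x_pred=3.4189  r=-3.2189  x^+=2.5402  v^+=2.1805  a^+=0.8843
step 4: x_pred=6.4253  r=-3.9153  x^+=5.3564  v^+=2.8745  a^+=0.7343
step 5: x_pred=10.0613  r=-13.4713  x^+=6.3836  v^+=2.0537  a^+=0.2183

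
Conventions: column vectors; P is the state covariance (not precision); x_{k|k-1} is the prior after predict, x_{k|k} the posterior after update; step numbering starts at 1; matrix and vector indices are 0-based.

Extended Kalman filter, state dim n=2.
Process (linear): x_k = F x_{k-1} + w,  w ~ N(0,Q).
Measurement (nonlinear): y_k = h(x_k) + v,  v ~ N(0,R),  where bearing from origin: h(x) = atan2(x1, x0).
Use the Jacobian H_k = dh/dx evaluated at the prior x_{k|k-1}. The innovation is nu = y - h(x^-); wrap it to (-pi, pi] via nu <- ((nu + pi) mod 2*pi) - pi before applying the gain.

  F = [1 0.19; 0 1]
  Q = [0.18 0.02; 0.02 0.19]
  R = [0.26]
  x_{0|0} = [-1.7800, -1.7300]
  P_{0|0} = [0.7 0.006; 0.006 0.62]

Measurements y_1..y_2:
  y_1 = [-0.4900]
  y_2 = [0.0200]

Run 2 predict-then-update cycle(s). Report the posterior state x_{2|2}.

x_post = [-0.2015, -3.0696]

step 1: x^-=[-2.1087, -1.7300]  P^-=[0.9047 0.1438; 0.1438 0.8100]  H_jac=[0.2325 -0.2834]  S=[0.3550]  K=[0.4777; -0.5525]  nu=[1.9645]  x^+=[-1.1702, -2.8154]  P^+=[0.8236 0.2375; 0.2375 0.7016]
step 2: x^-=[-1.7051, -2.8154]  P^-=[1.1192 0.3908; 0.3908 0.8916]  H_jac=[0.2599 -0.1574]  S=[0.3257]  K=[0.7041; -0.1190]  nu=[2.1354]  x^+=[-0.2015, -3.0696]  P^+=[0.9577 0.4181; 0.4181 0.8870]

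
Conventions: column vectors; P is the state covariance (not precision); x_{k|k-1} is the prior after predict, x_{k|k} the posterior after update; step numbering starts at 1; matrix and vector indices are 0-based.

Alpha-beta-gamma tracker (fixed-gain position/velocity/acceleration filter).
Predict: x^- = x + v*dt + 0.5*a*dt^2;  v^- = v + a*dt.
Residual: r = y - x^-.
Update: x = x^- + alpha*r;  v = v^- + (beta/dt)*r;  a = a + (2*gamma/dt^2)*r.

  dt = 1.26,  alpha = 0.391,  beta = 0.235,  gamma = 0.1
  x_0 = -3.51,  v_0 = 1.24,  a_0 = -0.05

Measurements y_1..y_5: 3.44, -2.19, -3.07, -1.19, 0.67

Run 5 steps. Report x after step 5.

x_post = -0.9418

step 1: x_pred=-1.9873  r=5.4273  x^+=0.1348  v^+=2.1892  a^+=0.6337
step 2: x_pred=3.3963  r=-5.5863  x^+=1.2120  v^+=1.9458  a^+=-0.0700
step 3: x_pred=3.6082  r=-6.6782  x^+=0.9970  v^+=0.6121  a^+=-0.9113
step 4: x_pred=1.0448  r=-2.2348  x^+=0.1710  v^+=-0.9530  a^+=-1.1929
step 5: x_pred=-1.9767  r=2.6467  x^+=-0.9418  v^+=-1.9624  a^+=-0.8594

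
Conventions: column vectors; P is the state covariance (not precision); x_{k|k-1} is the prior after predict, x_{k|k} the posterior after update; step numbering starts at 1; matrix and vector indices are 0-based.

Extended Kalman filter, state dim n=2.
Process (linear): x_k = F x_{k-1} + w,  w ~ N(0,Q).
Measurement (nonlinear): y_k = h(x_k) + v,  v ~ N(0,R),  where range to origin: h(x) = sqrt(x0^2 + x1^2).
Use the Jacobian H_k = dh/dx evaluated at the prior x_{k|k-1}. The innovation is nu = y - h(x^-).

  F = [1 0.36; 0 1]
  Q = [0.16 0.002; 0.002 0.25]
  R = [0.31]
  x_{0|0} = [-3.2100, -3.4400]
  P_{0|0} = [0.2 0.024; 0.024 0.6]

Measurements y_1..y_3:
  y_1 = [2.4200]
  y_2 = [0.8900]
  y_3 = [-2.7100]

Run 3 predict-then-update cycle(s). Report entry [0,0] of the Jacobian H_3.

step 1: x^-=[-4.4484, -3.4400]  P^-=[0.4550 0.2420; 0.2420 0.8500]  H_jac=[-0.7911 -0.6117]  S=[1.1471]  K=[-0.4429; -0.6202]  nu=[-3.2033]  x^+=[-3.0297, -1.4533]  P^+=[0.2301 -0.0731; -0.0731 0.4088]
step 2: x^-=[-3.5529, -1.4533]  P^-=[0.3904 0.0761; 0.0761 0.6588]  H_jac=[-0.9256 -0.3786]  S=[0.7922]  K=[-0.4925; -0.4037]  nu=[-2.9486]  x^+=[-2.1007, -0.2628]  P^+=[0.1983 -0.0814; -0.0814 0.5297]
step 3: x^-=[-2.1953, -0.2628]  P^-=[0.3683 0.1112; 0.1112 0.7797]  H_jac=[-0.9929 -0.1189]  S=[0.7104]  K=[-0.5334; -0.2860]  nu=[-4.9210]  x^+=[0.4295, 1.1444]  P^+=[0.1662 0.0029; 0.0029 0.7216]

H_jac[0,0] = -0.9929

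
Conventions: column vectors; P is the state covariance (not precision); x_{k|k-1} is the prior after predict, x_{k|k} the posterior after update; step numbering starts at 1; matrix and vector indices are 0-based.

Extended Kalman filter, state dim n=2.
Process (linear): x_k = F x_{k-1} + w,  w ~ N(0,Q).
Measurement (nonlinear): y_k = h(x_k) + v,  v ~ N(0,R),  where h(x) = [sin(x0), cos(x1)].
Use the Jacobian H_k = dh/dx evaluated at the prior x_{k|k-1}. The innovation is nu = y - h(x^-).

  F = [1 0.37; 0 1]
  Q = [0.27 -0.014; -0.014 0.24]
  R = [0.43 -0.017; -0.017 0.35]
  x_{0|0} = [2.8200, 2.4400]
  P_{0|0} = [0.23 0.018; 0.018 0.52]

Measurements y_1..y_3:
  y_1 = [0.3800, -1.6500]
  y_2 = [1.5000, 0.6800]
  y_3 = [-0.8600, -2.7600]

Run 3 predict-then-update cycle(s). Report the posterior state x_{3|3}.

x_post = [4.4914, 3.7849]

step 1: x^-=[3.7228, 2.4400]  P^-=[0.5845 0.1964; 0.1964 0.7600]  H_jac=[-0.8358 0.0000; 0.0000 -0.6454]  S=[0.8383 0.0889; 0.0889 0.6666]  K=[-0.5707 -0.1140; -0.1194 -0.7199]  nu=[0.9290, -0.8862]  x^+=[3.2937, 2.9670]  P^+=[0.2913 0.0468; 0.0468 0.3872]
step 2: x^-=[4.3915, 2.9670]  P^-=[0.6489 0.1761; 0.1761 0.6272]  H_jac=[-0.3154 0.0000; 0.0000 -0.1737]  S=[0.4946 -0.0074; -0.0074 0.3689]  K=[-0.4152 -0.0912; -0.1167 -0.2976]  nu=[2.4490, 1.6648]  x^+=[3.2228, 2.1857]  P^+=[0.5611 0.1431; 0.1431 0.5883]
step 3: x^-=[4.0316, 2.1857]  P^-=[1.0176 0.3468; 0.3468 0.8283]  H_jac=[-0.6294 0.0000; 0.0000 -0.8168]  S=[0.8331 0.1613; 0.1613 0.9027]  K=[-0.7334 -0.1828; -0.1211 -0.7279]  nu=[-0.0829, -2.1831]  x^+=[4.4914, 3.7849]  P^+=[0.4961 0.0630; 0.0630 0.3094]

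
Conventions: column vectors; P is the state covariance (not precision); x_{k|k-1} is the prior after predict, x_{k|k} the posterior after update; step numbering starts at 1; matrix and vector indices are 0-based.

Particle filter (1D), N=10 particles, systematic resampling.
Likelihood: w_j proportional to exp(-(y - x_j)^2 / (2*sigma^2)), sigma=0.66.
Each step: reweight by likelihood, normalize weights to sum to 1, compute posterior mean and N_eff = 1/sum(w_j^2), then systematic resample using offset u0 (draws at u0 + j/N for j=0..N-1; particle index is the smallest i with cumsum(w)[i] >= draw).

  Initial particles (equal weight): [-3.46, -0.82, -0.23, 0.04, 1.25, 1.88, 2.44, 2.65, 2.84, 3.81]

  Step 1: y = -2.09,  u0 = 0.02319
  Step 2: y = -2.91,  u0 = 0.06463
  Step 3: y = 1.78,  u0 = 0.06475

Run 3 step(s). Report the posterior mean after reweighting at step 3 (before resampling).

post_mean = -3.4600

step 1: w=[0.3901, 0.5281, 0.0634, 0.0184, 0.0000, 0.0000, 0.0000, 0.0000, 0.0000, 0.0000]  mean=-1.7965  Neff=2.2967  idx=[0, 0, 0, 0, 1, 1, 1, 1, 1, 2]
step 2: w=[0.2471, 0.2471, 0.2471, 0.2471, 0.0023, 0.0023, 0.0023, 0.0023, 0.0023, 0.0001]  mean=-3.4290  Neff=4.0949  idx=[0, 0, 1, 1, 1, 2, 2, 3, 3, 3]
step 3: w=[0.1000, 0.1000, 0.1000, 0.1000, 0.1000, 0.1000, 0.1000, 0.1000, 0.1000, 0.1000]  mean=-3.4600  Neff=10.0000  idx=[0, 1, 2, 3, 4, 5, 6, 7, 8, 9]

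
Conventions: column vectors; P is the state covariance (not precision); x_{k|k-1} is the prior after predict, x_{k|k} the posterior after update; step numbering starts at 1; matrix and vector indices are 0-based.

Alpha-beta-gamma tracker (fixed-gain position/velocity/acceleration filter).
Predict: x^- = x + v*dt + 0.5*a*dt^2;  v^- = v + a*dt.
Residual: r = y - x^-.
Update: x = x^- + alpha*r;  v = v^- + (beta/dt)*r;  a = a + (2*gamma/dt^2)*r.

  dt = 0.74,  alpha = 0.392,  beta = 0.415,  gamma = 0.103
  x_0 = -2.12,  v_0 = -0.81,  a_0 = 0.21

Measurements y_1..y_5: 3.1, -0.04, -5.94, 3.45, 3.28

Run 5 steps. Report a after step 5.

a_post = 0.8083

step 1: x_pred=-2.6619  r=5.7619  x^+=-0.4032  v^+=2.5767  a^+=2.3776
step 2: x_pred=2.1545  r=-2.1945  x^+=1.2943  v^+=3.1054  a^+=1.5520
step 3: x_pred=4.0172  r=-9.9572  x^+=0.1140  v^+=-1.3302  a^+=-2.1938
step 4: x_pred=-1.4710  r=4.9210  x^+=0.4580  v^+=-0.1938  a^+=-0.3425
step 5: x_pred=0.2208  r=3.0592  x^+=1.4200  v^+=1.2683  a^+=0.8083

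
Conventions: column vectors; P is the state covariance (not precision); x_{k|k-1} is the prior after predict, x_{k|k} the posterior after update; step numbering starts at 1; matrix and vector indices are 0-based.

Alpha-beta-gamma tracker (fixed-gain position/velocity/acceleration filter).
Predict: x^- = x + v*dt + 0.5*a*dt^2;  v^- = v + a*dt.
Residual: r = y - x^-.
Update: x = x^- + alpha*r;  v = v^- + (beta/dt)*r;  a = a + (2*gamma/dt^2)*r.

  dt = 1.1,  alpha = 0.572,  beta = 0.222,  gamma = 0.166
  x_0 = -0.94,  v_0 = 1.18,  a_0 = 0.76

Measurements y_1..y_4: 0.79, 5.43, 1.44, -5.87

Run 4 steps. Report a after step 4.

a_post = -4.4708

step 1: x_pred=0.8178  r=-0.0278  x^+=0.8019  v^+=2.0104  a^+=0.7524
step 2: x_pred=3.4685  r=1.9615  x^+=4.5905  v^+=3.2339  a^+=1.2906
step 3: x_pred=8.9285  r=-7.4885  x^+=4.6451  v^+=3.1422  a^+=-0.7641
step 4: x_pred=7.6392  r=-13.5092  x^+=-0.0881  v^+=-0.4248  a^+=-4.4708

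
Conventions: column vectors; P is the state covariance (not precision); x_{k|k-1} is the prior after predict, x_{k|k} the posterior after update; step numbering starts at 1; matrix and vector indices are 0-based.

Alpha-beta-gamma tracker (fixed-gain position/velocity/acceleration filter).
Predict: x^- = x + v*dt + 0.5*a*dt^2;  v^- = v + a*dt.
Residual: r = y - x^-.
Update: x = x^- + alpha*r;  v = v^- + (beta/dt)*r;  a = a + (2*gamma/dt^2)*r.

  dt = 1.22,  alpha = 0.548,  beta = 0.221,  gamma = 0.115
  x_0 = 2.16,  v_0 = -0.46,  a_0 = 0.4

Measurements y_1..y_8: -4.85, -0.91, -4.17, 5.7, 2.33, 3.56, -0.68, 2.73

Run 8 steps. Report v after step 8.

v_post = 2.0458

step 1: x_pred=1.8965  r=-6.7465  x^+=-1.8006  v^+=-1.1941  a^+=-0.6425
step 2: x_pred=-3.7356  r=2.8256  x^+=-2.1872  v^+=-1.4661  a^+=-0.2059
step 3: x_pred=-4.1291  r=-0.0409  x^+=-4.1515  v^+=-1.7247  a^+=-0.2122
step 4: x_pred=-6.4136  r=12.1136  x^+=0.2246  v^+=0.2107  a^+=1.6597
step 5: x_pred=1.7168  r=0.6132  x^+=2.0529  v^+=2.3466  a^+=1.7544
step 6: x_pred=6.2213  r=-2.6613  x^+=4.7629  v^+=4.0049  a^+=1.3432
step 7: x_pred=10.6485  r=-11.3285  x^+=4.4405  v^+=3.5915  a^+=-0.4074
step 8: x_pred=8.5189  r=-5.7889  x^+=5.3466  v^+=2.0458  a^+=-1.3019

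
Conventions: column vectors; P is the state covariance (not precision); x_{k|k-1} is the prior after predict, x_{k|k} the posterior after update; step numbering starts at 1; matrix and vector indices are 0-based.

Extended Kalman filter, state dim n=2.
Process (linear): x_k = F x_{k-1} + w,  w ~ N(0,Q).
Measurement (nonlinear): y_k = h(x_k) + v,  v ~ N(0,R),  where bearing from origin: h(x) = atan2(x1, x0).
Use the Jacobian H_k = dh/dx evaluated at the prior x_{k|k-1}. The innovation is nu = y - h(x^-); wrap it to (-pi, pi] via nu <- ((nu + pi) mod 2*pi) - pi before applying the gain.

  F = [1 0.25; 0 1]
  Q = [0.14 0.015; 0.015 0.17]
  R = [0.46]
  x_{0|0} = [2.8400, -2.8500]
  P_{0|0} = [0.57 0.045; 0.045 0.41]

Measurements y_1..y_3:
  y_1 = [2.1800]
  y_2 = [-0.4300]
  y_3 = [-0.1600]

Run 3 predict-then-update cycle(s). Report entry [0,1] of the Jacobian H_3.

H_jac[0,1] = 0.2487

step 1: x^-=[2.1275, -2.8500]  P^-=[0.7581 0.1625; 0.1625 0.5800]  H_jac=[0.2253 0.1682]  S=[0.5272]  K=[0.3758; 0.2545]  nu=[3.1095]  x^+=[3.2962, -2.0587]  P^+=[0.6837 0.1121; 0.1121 0.5459]
step 2: x^-=[2.7815, -2.0587]  P^-=[0.9138 0.2635; 0.2635 0.7159]  H_jac=[0.1719 0.2323]  S=[0.5467]  K=[0.3993; 0.3870]  nu=[0.2071]  x^+=[2.8643, -1.9785]  P^+=[0.8266 0.1790; 0.1790 0.6340]
step 3: x^-=[2.3696, -1.9785]  P^-=[1.0958 0.3525; 0.3525 0.8040]  H_jac=[0.2076 0.2487]  S=[0.5933]  K=[0.5312; 0.4603]  nu=[0.5357]  x^+=[2.6542, -1.7319]  P^+=[0.9284 0.2075; 0.2075 0.6783]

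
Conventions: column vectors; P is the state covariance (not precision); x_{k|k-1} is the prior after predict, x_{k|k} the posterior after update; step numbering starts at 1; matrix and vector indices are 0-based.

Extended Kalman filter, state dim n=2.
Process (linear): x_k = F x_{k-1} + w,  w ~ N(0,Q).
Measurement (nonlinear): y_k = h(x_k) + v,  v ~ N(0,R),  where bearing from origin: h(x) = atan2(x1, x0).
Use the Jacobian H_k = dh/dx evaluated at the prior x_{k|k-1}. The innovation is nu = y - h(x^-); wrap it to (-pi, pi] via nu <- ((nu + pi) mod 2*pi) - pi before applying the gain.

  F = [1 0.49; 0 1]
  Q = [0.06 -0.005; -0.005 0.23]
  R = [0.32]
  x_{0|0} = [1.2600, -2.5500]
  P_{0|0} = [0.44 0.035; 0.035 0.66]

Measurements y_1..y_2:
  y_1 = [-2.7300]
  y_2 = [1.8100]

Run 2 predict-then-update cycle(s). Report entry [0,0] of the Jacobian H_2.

step 1: x^-=[0.0105, -2.5500]  P^-=[0.6928 0.3534; 0.3534 0.8900]  H_jac=[0.3922 0.0016]  S=[0.4270]  K=[0.6376; 0.3279]  nu=[-1.1633]  x^+=[-0.7312, -2.9315]  P^+=[0.5192 0.2641; 0.2641 0.8441]
step 2: x^-=[-2.1676, -2.9315]  P^-=[1.0407 0.6727; 0.6727 1.0741]  H_jac=[0.2205 -0.1631]  S=[0.3508]  K=[0.3415; -0.0764]  nu=[-2.2657]  x^+=[-2.9415, -2.7584]  P^+=[0.9998 0.6819; 0.6819 1.0720]

H_jac[0,0] = 0.2205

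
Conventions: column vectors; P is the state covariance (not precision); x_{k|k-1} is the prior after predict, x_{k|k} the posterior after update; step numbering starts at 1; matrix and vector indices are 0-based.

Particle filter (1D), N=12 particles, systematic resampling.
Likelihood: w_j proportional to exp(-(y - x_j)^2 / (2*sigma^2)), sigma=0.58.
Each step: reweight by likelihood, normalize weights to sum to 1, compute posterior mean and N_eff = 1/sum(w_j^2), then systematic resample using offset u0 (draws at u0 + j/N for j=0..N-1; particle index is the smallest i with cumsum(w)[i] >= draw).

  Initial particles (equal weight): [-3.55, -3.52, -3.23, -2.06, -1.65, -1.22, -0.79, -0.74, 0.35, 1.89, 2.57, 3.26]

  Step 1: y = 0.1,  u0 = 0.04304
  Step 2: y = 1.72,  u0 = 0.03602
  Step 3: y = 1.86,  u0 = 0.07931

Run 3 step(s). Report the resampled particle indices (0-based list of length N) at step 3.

step 1: w=[0.0000, 0.0000, 0.0000, 0.0006, 0.0063, 0.0451, 0.1850, 0.2104, 0.5473, 0.0051, 0.0001, 0.0000]  mean=-0.1671  Neff=2.6303  idx=[5, 6, 6, 7, 7, 8, 8, 8, 8, 8, 8, 8]
step 2: w=[0.0000, 0.0002, 0.0002, 0.0003, 0.0003, 0.1427, 0.1427, 0.1427, 0.1427, 0.1427, 0.1427, 0.1427]  mean=0.3489  Neff=7.0137  idx=[5, 5, 6, 6, 7, 8, 8, 9, 9, 10, 11, 11]
step 3: w=[0.0833, 0.0833, 0.0833, 0.0833, 0.0833, 0.0833, 0.0833, 0.0833, 0.0833, 0.0833, 0.0833, 0.0833]  mean=0.3500  Neff=12.0000  idx=[0, 1, 2, 3, 4, 5, 6, 7, 8, 9, 10, 11]

resampled_idx = [0, 1, 2, 3, 4, 5, 6, 7, 8, 9, 10, 11]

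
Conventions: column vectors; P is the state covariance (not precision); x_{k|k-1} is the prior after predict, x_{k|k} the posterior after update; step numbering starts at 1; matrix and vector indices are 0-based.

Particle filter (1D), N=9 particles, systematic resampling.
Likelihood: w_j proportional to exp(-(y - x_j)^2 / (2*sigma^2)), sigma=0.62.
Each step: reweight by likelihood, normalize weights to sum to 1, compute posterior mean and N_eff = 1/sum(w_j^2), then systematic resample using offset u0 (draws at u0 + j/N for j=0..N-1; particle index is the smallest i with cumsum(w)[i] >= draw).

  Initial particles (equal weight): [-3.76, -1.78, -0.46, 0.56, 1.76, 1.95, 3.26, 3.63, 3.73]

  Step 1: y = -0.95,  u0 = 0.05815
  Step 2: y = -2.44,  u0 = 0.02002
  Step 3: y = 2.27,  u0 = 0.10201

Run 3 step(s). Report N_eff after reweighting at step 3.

step 1: w=[0.0000, 0.3425, 0.6141, 0.0432, 0.0001, 0.0000, 0.0000, 0.0000, 0.0000]  mean=-0.8680  Neff=2.0147  idx=[1, 1, 1, 2, 2, 2, 2, 2, 2]
step 2: w=[0.3263, 0.3263, 0.3263, 0.0035, 0.0035, 0.0035, 0.0035, 0.0035, 0.0035]  mean=-1.7522  Neff=3.1297  idx=[0, 0, 0, 1, 1, 1, 2, 2, 2]
step 3: w=[0.1111, 0.1111, 0.1111, 0.1111, 0.1111, 0.1111, 0.1111, 0.1111, 0.1111]  mean=-1.7800  Neff=9.0000  idx=[0, 1, 2, 3, 4, 5, 6, 7, 8]

N_eff = 9.0000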